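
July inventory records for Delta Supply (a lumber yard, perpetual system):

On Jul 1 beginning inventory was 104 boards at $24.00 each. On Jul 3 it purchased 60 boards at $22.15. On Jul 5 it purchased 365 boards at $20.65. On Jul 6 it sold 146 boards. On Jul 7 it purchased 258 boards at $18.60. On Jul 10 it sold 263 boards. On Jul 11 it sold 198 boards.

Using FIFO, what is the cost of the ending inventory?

Ending inventory = $3,348.00

Jul 6, 146 sold [FIFO — oldest first]: 104 @ $24.00 + 42 @ $22.15 = $3,426.30
Jul 10, 263 sold [FIFO — oldest first]: 18 @ $22.15 + 245 @ $20.65 = $5,457.95
Jul 11, 198 sold [FIFO — oldest first]: 120 @ $20.65 + 78 @ $18.60 = $3,928.80
Total COGS = $3,426.30 + $5,457.95 + $3,928.80 = $12,813.05
Ending inventory: 180 @ $18.60 = $3,348.00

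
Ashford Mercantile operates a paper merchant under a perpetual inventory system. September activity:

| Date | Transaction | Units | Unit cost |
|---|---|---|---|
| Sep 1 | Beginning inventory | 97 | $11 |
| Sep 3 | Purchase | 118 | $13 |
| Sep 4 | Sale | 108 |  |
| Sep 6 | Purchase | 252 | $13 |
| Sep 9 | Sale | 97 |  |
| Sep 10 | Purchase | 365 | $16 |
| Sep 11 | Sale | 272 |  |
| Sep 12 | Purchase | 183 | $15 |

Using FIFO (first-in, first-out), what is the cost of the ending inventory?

Sep 4, 108 sold [FIFO — oldest first]: 97 @ $11 + 11 @ $13 = $1,210
Sep 9, 97 sold [FIFO — oldest first]: 97 @ $13 = $1,261
Sep 11, 272 sold [FIFO — oldest first]: 10 @ $13 + 252 @ $13 + 10 @ $16 = $3,566
Total COGS = $1,210 + $1,261 + $3,566 = $6,037
Ending inventory: 355 @ $16 + 183 @ $15 = $8,425
Check: goods available $14,462 = COGS $6,037 + ending $8,425

Ending inventory = $8,425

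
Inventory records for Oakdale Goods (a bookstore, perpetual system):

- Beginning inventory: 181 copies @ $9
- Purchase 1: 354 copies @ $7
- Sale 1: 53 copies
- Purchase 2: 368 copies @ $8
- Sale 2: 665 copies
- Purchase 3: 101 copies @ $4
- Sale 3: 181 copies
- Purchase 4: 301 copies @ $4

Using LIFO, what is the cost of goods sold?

Sale 1 (53) [LIFO — newest first]: 53 @ $7 = $371
Sale 2 (665) [LIFO — newest first]: 368 @ $8 + 297 @ $7 = $5,023
Sale 3 (181) [LIFO — newest first]: 101 @ $4 + 4 @ $7 + 76 @ $9 = $1,116
Total COGS = $371 + $5,023 + $1,116 = $6,510
Ending inventory: 105 @ $9 + 301 @ $4 = $2,149
Check: goods available $8,659 = COGS $6,510 + ending $2,149

COGS = $6,510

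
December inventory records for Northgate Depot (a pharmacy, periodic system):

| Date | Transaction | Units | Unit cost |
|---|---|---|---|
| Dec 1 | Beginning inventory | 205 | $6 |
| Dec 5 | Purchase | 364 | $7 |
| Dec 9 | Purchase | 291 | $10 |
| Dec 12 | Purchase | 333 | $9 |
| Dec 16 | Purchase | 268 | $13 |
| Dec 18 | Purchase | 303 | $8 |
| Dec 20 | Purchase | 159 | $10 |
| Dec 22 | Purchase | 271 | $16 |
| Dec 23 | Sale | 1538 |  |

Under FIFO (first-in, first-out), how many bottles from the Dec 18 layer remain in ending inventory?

226

Dec 23, 1538 sold [FIFO — oldest first]: 205 @ $6 + 364 @ $7 + 291 @ $10 + 333 @ $9 + 268 @ $13 + 77 @ $8 = $13,785
Ending inventory: 226 @ $8 + 159 @ $10 + 271 @ $16 = $7,734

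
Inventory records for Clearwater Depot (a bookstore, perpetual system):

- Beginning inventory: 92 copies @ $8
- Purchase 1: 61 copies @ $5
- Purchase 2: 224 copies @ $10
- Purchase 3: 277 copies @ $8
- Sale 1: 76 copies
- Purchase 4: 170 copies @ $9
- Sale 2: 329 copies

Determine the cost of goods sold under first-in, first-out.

Sale 1 (76) [FIFO — oldest first]: 76 @ $8 = $608
Sale 2 (329) [FIFO — oldest first]: 16 @ $8 + 61 @ $5 + 224 @ $10 + 28 @ $8 = $2,897
Total COGS = $608 + $2,897 = $3,505
Ending inventory: 249 @ $8 + 170 @ $9 = $3,522

COGS = $3,505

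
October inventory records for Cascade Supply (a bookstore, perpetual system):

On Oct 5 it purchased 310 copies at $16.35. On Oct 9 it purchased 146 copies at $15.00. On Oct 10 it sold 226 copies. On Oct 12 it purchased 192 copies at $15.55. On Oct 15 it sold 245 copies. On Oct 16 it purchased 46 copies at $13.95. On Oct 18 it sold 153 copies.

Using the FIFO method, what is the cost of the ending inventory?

Oct 10, 226 sold [FIFO — oldest first]: 226 @ $16.35 = $3,695.10
Oct 15, 245 sold [FIFO — oldest first]: 84 @ $16.35 + 146 @ $15.00 + 15 @ $15.55 = $3,796.65
Oct 18, 153 sold [FIFO — oldest first]: 153 @ $15.55 = $2,379.15
Total COGS = $3,695.10 + $3,796.65 + $2,379.15 = $9,870.90
Ending inventory: 24 @ $15.55 + 46 @ $13.95 = $1,014.90

Ending inventory = $1,014.90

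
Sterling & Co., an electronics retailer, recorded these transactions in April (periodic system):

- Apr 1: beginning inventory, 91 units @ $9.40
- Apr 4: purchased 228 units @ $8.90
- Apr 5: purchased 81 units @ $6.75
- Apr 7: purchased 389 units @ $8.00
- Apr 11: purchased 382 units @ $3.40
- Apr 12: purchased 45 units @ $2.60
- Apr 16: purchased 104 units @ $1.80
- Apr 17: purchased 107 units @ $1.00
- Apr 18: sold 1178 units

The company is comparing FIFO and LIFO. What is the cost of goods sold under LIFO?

COGS = $5,991.75

FIFO COGS: 91 @ $9.40 + 228 @ $8.90 + 81 @ $6.75 + 389 @ $8.00 + 382 @ $3.40 + 7 @ $2.60 = $7,860.35
LIFO COGS: 107 @ $1.00 + 104 @ $1.80 + 45 @ $2.60 + 382 @ $3.40 + 389 @ $8.00 + 81 @ $6.75 + 70 @ $8.90 = $5,991.75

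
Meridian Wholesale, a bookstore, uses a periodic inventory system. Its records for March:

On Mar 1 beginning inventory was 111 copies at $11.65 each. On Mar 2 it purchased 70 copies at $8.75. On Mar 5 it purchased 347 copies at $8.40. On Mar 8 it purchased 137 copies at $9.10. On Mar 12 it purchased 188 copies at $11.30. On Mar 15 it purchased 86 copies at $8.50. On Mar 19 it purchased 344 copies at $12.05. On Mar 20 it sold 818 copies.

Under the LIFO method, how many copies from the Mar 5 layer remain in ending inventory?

Mar 20, 818 sold [LIFO — newest first]: 344 @ $12.05 + 86 @ $8.50 + 188 @ $11.30 + 137 @ $9.10 + 63 @ $8.40 = $8,776.50
Ending inventory: 111 @ $11.65 + 70 @ $8.75 + 284 @ $8.40 = $4,291.25
Check: goods available $13,067.75 = COGS $8,776.50 + ending $4,291.25

284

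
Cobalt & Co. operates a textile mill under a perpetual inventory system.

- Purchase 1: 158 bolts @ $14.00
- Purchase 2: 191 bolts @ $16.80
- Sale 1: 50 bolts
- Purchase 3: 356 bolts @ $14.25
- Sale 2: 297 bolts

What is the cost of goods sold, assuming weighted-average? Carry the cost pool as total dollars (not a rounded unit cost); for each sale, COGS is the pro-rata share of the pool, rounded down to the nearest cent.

After Purchase 1: 158 on hand, pool $2,212.00 (≈ $14.0000 each)
After Purchase 2: 349 on hand, pool $5,420.80 (≈ $15.5324 each)
Sale 1, sell 50: 50/349 × $5,420.80 → $776.61
After Purchase 3: 655 on hand, pool $9,717.19 (≈ $14.8354 each)
Sale 2, sell 297: 297/655 × $9,717.19 → $4,406.11
Total COGS = $776.61 + $4,406.11 = $5,182.72
Ending inventory (cost pool remaining) = $5,311.08

COGS = $5,182.72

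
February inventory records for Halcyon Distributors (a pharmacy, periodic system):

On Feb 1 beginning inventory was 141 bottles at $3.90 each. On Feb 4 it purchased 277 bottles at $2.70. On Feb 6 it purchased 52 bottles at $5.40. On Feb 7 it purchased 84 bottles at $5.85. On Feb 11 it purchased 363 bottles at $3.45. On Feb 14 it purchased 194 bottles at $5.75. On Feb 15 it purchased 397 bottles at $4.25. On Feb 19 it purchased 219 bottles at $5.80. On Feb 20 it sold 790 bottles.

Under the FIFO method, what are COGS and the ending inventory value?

COGS = $2,884.20; ending inventory = $4,511.10

Feb 20, 790 sold [FIFO — oldest first]: 141 @ $3.90 + 277 @ $2.70 + 52 @ $5.40 + 84 @ $5.85 + 236 @ $3.45 = $2,884.20
Ending inventory: 127 @ $3.45 + 194 @ $5.75 + 397 @ $4.25 + 219 @ $5.80 = $4,511.10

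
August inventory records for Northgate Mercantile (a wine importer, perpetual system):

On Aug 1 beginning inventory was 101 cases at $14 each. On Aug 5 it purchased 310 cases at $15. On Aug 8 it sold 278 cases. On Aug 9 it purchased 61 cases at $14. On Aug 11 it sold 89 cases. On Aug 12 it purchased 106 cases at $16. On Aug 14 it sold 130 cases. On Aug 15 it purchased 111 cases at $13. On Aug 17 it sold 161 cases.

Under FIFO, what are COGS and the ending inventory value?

COGS = $9,654; ending inventory = $403

Aug 8, 278 sold [FIFO — oldest first]: 101 @ $14 + 177 @ $15 = $4,069
Aug 11, 89 sold [FIFO — oldest first]: 89 @ $15 = $1,335
Aug 14, 130 sold [FIFO — oldest first]: 44 @ $15 + 61 @ $14 + 25 @ $16 = $1,914
Aug 17, 161 sold [FIFO — oldest first]: 81 @ $16 + 80 @ $13 = $2,336
Total COGS = $4,069 + $1,335 + $1,914 + $2,336 = $9,654
Ending inventory: 31 @ $13 = $403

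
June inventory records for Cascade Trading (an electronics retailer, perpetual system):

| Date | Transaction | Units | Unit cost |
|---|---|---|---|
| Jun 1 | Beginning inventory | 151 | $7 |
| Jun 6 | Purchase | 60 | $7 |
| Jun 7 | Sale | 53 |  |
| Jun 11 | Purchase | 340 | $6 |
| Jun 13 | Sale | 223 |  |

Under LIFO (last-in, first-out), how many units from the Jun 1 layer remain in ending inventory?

151

Jun 7, 53 sold [LIFO — newest first]: 53 @ $7 = $371
Jun 13, 223 sold [LIFO — newest first]: 223 @ $6 = $1,338
Total COGS = $371 + $1,338 = $1,709
Ending inventory: 151 @ $7 + 7 @ $7 + 117 @ $6 = $1,808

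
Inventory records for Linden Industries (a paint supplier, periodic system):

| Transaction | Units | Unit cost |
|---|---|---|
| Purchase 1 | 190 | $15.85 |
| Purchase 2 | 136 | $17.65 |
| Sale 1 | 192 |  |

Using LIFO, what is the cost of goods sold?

COGS = $3,288.00

Sale 1 (192) [LIFO — newest first]: 136 @ $17.65 + 56 @ $15.85 = $3,288.00
Ending inventory: 134 @ $15.85 = $2,123.90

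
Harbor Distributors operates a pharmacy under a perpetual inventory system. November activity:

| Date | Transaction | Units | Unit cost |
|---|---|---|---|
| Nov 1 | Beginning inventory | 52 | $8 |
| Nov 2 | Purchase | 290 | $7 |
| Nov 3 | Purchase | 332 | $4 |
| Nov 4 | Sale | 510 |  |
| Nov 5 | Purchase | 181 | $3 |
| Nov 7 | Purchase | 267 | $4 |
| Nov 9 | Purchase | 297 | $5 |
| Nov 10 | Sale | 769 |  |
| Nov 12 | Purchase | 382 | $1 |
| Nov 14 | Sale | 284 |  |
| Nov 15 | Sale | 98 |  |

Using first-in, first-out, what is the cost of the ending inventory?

Ending inventory = $140

Nov 4, 510 sold [FIFO — oldest first]: 52 @ $8 + 290 @ $7 + 168 @ $4 = $3,118
Nov 10, 769 sold [FIFO — oldest first]: 164 @ $4 + 181 @ $3 + 267 @ $4 + 157 @ $5 = $3,052
Nov 14, 284 sold [FIFO — oldest first]: 140 @ $5 + 144 @ $1 = $844
Nov 15, 98 sold [FIFO — oldest first]: 98 @ $1 = $98
Total COGS = $3,118 + $3,052 + $844 + $98 = $7,112
Ending inventory: 140 @ $1 = $140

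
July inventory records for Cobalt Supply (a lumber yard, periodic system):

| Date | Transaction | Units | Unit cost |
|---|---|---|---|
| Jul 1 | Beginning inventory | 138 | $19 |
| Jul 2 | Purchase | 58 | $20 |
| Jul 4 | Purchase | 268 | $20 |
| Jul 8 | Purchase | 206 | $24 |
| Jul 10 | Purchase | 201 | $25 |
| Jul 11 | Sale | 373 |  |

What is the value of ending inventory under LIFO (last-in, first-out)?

Ending inventory = $9,958

Jul 11, 373 sold [LIFO — newest first]: 201 @ $25 + 172 @ $24 = $9,153
Ending inventory: 138 @ $19 + 58 @ $20 + 268 @ $20 + 34 @ $24 = $9,958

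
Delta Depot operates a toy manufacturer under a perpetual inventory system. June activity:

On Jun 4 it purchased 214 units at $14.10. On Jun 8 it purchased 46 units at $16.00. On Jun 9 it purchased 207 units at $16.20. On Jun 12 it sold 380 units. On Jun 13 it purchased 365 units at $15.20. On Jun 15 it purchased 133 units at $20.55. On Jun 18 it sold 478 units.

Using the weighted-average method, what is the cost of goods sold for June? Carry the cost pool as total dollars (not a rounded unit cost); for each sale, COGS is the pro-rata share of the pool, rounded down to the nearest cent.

COGS = $13,631.11

After Jun 4: 214 on hand, pool $3,017.40 (≈ $14.1000 each)
After Jun 8: 260 on hand, pool $3,753.40 (≈ $14.4362 each)
After Jun 9: 467 on hand, pool $7,106.80 (≈ $15.2180 each)
Jun 12, sell 380: 380/467 × $7,106.80 → $5,782.83
After Jun 13: 452 on hand, pool $6,871.97 (≈ $15.2035 each)
After Jun 15: 585 on hand, pool $9,605.12 (≈ $16.4190 each)
Jun 18, sell 478: 478/585 × $9,605.12 → $7,848.28
Total COGS = $5,782.83 + $7,848.28 = $13,631.11
Ending inventory (cost pool remaining) = $1,756.84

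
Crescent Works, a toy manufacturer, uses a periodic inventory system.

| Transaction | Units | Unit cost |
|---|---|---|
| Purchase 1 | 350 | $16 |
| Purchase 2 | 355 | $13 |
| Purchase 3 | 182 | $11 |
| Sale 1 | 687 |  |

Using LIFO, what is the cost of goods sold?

COGS = $9,017

Sale 1 (687) [LIFO — newest first]: 182 @ $11 + 355 @ $13 + 150 @ $16 = $9,017
Ending inventory: 200 @ $16 = $3,200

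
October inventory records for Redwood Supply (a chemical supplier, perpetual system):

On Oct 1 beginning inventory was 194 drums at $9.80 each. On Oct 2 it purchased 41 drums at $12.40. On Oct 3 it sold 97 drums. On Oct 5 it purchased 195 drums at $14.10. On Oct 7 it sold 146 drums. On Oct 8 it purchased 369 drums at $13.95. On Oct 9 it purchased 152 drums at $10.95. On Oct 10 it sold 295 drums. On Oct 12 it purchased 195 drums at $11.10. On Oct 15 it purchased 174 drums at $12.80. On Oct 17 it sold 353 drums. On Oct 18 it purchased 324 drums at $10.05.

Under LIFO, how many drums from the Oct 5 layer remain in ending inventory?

49

Oct 3, 97 sold [LIFO — newest first]: 41 @ $12.40 + 56 @ $9.80 = $1,057.20
Oct 7, 146 sold [LIFO — newest first]: 146 @ $14.10 = $2,058.60
Oct 10, 295 sold [LIFO — newest first]: 152 @ $10.95 + 143 @ $13.95 = $3,659.25
Oct 17, 353 sold [LIFO — newest first]: 174 @ $12.80 + 179 @ $11.10 = $4,214.10
Total COGS = $1,057.20 + $2,058.60 + $3,659.25 + $4,214.10 = $10,989.15
Ending inventory: 138 @ $9.80 + 49 @ $14.10 + 226 @ $13.95 + 16 @ $11.10 + 324 @ $10.05 = $8,629.80
Check: goods available $19,618.95 = COGS $10,989.15 + ending $8,629.80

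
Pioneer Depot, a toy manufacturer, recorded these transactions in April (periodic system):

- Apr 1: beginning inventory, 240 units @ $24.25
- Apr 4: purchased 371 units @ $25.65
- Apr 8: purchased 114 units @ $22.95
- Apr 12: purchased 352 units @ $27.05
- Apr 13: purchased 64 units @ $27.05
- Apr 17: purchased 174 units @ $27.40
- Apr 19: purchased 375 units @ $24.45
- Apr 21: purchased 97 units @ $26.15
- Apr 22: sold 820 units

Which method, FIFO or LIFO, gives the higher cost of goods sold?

FIFO COGS: 240 @ $24.25 + 371 @ $25.65 + 114 @ $22.95 + 95 @ $27.05 = $20,522.20
LIFO COGS: 97 @ $26.15 + 375 @ $24.45 + 174 @ $27.40 + 64 @ $27.05 + 110 @ $27.05 = $21,179.60

LIFO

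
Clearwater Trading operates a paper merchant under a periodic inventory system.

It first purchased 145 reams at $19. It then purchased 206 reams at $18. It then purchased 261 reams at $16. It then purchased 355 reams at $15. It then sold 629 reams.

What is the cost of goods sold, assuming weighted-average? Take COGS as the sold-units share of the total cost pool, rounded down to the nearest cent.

Sale 1, sell 629: 629/967 × $15,964.00 → $10,384.02
Ending inventory (cost pool remaining) = $5,579.98

COGS = $10,384.02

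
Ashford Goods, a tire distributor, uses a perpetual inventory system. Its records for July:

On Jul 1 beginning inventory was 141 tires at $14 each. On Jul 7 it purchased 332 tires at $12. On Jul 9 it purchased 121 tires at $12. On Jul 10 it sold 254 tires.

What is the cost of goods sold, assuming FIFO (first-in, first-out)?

Jul 10, 254 sold [FIFO — oldest first]: 141 @ $14 + 113 @ $12 = $3,330
Ending inventory: 219 @ $12 + 121 @ $12 = $4,080

COGS = $3,330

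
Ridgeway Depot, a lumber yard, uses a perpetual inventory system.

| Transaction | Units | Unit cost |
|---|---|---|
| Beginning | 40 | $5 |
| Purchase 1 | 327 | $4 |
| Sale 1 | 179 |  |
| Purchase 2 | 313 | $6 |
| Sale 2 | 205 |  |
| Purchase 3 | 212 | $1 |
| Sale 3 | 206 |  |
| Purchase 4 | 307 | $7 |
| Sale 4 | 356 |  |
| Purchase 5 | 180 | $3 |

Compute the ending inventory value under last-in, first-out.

Ending inventory = $1,722

Sale 1 (179) [LIFO — newest first]: 179 @ $4 = $716
Sale 2 (205) [LIFO — newest first]: 205 @ $6 = $1,230
Sale 3 (206) [LIFO — newest first]: 206 @ $1 = $206
Sale 4 (356) [LIFO — newest first]: 307 @ $7 + 6 @ $1 + 43 @ $6 = $2,413
Total COGS = $716 + $1,230 + $206 + $2,413 = $4,565
Ending inventory: 40 @ $5 + 148 @ $4 + 65 @ $6 + 180 @ $3 = $1,722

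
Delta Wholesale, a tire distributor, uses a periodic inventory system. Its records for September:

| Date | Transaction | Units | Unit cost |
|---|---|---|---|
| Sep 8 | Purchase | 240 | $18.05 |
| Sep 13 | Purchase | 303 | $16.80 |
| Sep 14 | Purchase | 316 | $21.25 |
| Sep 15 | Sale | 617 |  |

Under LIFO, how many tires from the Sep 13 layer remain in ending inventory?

2

Sep 15, 617 sold [LIFO — newest first]: 316 @ $21.25 + 301 @ $16.80 = $11,771.80
Ending inventory: 240 @ $18.05 + 2 @ $16.80 = $4,365.60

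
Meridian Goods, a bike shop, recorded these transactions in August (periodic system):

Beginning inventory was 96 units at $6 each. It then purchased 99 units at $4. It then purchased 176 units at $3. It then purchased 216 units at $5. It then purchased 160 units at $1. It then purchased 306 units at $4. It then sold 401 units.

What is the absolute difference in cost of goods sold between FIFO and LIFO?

FIFO COGS: 96 @ $6 + 99 @ $4 + 176 @ $3 + 30 @ $5 = $1,650
LIFO COGS: 306 @ $4 + 95 @ $1 = $1,319
Difference = |$1,650 − $1,319| = $331

$331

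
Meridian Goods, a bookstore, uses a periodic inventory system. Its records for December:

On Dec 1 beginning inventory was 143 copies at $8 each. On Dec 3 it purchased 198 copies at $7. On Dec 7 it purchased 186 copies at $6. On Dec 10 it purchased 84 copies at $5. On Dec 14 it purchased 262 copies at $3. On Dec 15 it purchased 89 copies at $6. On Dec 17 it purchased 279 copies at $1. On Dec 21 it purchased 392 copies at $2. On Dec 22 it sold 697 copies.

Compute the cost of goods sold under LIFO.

COGS = $1,219

Dec 22, 697 sold [LIFO — newest first]: 392 @ $2 + 279 @ $1 + 26 @ $6 = $1,219
Ending inventory: 143 @ $8 + 198 @ $7 + 186 @ $6 + 84 @ $5 + 262 @ $3 + 63 @ $6 = $5,230
Check: goods available $6,449 = COGS $1,219 + ending $5,230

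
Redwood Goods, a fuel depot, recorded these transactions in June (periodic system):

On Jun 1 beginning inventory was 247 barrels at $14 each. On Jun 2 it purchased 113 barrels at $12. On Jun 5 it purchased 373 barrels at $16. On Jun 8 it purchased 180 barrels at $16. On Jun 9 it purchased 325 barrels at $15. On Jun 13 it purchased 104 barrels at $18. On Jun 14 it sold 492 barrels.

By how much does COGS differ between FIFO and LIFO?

FIFO COGS: 247 @ $14 + 113 @ $12 + 132 @ $16 = $6,926
LIFO COGS: 104 @ $18 + 325 @ $15 + 63 @ $16 = $7,755
Difference = |$6,926 − $7,755| = $829

$829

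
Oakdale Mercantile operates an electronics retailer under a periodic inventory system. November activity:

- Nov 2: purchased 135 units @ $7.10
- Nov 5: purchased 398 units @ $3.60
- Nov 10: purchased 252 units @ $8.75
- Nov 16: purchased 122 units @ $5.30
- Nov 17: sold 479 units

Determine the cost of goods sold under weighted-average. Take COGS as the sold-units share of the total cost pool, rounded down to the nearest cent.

Nov 17, sell 479: 479/907 × $5,242.90 → $2,768.85
Ending inventory (cost pool remaining) = $2,474.05

COGS = $2,768.85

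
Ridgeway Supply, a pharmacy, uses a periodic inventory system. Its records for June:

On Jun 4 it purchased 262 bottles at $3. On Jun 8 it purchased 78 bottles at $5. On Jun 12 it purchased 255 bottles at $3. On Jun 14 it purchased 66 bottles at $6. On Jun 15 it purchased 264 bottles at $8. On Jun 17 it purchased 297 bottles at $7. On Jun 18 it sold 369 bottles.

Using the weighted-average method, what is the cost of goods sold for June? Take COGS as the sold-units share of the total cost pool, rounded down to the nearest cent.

Jun 18, sell 369: 369/1222 × $6,528.00 → $1,971.22
Ending inventory (cost pool remaining) = $4,556.78
Check: goods available $6,528.00 = COGS $1,971.22 + ending $4,556.78

COGS = $1,971.22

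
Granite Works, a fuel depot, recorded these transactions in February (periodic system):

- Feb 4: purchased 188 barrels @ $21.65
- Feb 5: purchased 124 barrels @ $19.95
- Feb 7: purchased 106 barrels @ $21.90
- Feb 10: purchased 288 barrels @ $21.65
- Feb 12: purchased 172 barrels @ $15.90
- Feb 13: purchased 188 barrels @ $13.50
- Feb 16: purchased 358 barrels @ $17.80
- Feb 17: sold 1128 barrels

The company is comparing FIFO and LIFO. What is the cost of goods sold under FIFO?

FIFO COGS: 188 @ $21.65 + 124 @ $19.95 + 106 @ $21.90 + 288 @ $21.65 + 172 @ $15.90 + 188 @ $13.50 + 62 @ $17.80 = $21,477.00
LIFO COGS: 358 @ $17.80 + 188 @ $13.50 + 172 @ $15.90 + 288 @ $21.65 + 106 @ $21.90 + 16 @ $19.95 = $20,521.00

COGS = $21,477.00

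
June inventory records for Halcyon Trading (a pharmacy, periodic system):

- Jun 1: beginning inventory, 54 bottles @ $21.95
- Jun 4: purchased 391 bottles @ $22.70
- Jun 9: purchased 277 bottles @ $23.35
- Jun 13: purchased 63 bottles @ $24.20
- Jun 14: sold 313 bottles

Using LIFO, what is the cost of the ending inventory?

Ending inventory = $10,691.45

Jun 14, 313 sold [LIFO — newest first]: 63 @ $24.20 + 250 @ $23.35 = $7,362.10
Ending inventory: 54 @ $21.95 + 391 @ $22.70 + 27 @ $23.35 = $10,691.45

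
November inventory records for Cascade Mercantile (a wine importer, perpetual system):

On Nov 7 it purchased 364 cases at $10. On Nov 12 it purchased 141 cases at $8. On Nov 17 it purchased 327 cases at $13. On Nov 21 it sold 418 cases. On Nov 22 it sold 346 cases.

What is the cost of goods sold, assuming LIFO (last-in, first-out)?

Nov 21, 418 sold [LIFO — newest first]: 327 @ $13 + 91 @ $8 = $4,979
Nov 22, 346 sold [LIFO — newest first]: 50 @ $8 + 296 @ $10 = $3,360
Total COGS = $4,979 + $3,360 = $8,339
Ending inventory: 68 @ $10 = $680

COGS = $8,339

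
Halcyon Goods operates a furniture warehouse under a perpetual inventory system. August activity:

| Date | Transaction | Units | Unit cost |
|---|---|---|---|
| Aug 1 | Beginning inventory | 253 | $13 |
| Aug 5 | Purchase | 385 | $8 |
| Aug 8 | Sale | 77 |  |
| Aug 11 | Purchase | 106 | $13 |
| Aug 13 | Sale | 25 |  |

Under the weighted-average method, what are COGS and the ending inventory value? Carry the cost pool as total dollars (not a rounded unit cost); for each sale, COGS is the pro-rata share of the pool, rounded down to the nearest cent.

COGS = $1,030.22; ending inventory = $6,716.78

After Aug 1: 253 on hand, pool $3,289.00 (≈ $13.0000 each)
After Aug 5: 638 on hand, pool $6,369.00 (≈ $9.9828 each)
Aug 8, sell 77: 77/638 × $6,369.00 → $768.67
After Aug 11: 667 on hand, pool $6,978.33 (≈ $10.4623 each)
Aug 13, sell 25: 25/667 × $6,978.33 → $261.55
Total COGS = $768.67 + $261.55 = $1,030.22
Ending inventory (cost pool remaining) = $6,716.78
Check: goods available $7,747.00 = COGS $1,030.22 + ending $6,716.78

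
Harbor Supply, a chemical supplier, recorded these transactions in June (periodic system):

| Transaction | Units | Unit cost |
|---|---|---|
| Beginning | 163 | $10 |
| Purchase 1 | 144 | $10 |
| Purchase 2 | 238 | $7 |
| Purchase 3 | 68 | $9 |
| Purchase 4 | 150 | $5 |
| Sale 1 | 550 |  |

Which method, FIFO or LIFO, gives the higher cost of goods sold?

FIFO COGS: 163 @ $10 + 144 @ $10 + 238 @ $7 + 5 @ $9 = $4,781
LIFO COGS: 150 @ $5 + 68 @ $9 + 238 @ $7 + 94 @ $10 = $3,968

FIFO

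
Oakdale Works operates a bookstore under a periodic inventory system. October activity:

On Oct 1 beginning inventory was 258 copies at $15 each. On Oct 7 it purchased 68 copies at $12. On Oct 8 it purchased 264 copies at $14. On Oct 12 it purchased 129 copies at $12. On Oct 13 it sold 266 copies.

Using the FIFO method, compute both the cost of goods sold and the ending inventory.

Oct 13, 266 sold [FIFO — oldest first]: 258 @ $15 + 8 @ $12 = $3,966
Ending inventory: 60 @ $12 + 264 @ $14 + 129 @ $12 = $5,964
Check: goods available $9,930 = COGS $3,966 + ending $5,964

COGS = $3,966; ending inventory = $5,964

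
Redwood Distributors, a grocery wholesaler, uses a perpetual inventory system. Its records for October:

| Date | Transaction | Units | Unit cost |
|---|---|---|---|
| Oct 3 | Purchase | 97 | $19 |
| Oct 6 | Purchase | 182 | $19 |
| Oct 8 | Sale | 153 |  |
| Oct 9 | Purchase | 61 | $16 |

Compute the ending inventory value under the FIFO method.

Oct 8, 153 sold [FIFO — oldest first]: 97 @ $19 + 56 @ $19 = $2,907
Ending inventory: 126 @ $19 + 61 @ $16 = $3,370
Check: goods available $6,277 = COGS $2,907 + ending $3,370

Ending inventory = $3,370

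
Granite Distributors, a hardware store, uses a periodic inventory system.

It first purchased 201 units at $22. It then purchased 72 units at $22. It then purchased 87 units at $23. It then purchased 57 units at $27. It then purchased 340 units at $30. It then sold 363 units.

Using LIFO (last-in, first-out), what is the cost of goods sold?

Sale 1 (363) [LIFO — newest first]: 340 @ $30 + 23 @ $27 = $10,821
Ending inventory: 201 @ $22 + 72 @ $22 + 87 @ $23 + 34 @ $27 = $8,925

COGS = $10,821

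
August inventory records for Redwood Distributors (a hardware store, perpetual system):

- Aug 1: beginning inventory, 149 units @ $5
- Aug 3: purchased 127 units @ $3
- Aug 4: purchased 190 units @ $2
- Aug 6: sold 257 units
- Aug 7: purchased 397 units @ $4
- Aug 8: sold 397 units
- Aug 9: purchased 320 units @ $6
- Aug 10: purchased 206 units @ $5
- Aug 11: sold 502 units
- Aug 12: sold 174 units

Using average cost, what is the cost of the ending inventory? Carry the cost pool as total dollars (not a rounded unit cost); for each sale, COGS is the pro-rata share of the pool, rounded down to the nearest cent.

After Aug 1: 149 on hand, pool $745.00 (≈ $5.0000 each)
After Aug 3: 276 on hand, pool $1,126.00 (≈ $4.0797 each)
After Aug 4: 466 on hand, pool $1,506.00 (≈ $3.2318 each)
Aug 6, sell 257: 257/466 × $1,506.00 → $830.56
After Aug 7: 606 on hand, pool $2,263.44 (≈ $3.7350 each)
Aug 8, sell 397: 397/606 × $2,263.44 → $1,482.81
After Aug 9: 529 on hand, pool $2,700.63 (≈ $5.1052 each)
After Aug 10: 735 on hand, pool $3,730.63 (≈ $5.0757 each)
Aug 11, sell 502: 502/735 × $3,730.63 → $2,547.99
Aug 12, sell 174: 174/233 × $1,182.64 → $883.17
Total COGS = $830.56 + $1,482.81 + $2,547.99 + $883.17 = $5,744.53
Ending inventory (cost pool remaining) = $299.47
Check: goods available $6,044.00 = COGS $5,744.53 + ending $299.47

Ending inventory = $299.47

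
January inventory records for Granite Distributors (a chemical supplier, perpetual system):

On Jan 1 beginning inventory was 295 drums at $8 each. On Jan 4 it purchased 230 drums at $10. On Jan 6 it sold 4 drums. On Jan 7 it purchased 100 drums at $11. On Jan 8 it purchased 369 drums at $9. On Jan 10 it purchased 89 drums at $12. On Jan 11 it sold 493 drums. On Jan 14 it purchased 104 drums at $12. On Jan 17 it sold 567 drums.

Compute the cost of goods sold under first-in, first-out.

Jan 6, 4 sold [FIFO — oldest first]: 4 @ $8 = $32
Jan 11, 493 sold [FIFO — oldest first]: 291 @ $8 + 202 @ $10 = $4,348
Jan 17, 567 sold [FIFO — oldest first]: 28 @ $10 + 100 @ $11 + 369 @ $9 + 70 @ $12 = $5,541
Total COGS = $32 + $4,348 + $5,541 = $9,921
Ending inventory: 19 @ $12 + 104 @ $12 = $1,476

COGS = $9,921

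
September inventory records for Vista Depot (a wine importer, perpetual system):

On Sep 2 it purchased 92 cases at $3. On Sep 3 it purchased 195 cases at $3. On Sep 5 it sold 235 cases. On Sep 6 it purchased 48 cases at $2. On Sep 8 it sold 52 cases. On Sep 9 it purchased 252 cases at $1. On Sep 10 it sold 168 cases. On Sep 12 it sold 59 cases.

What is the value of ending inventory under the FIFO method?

Sep 5, 235 sold [FIFO — oldest first]: 92 @ $3 + 143 @ $3 = $705
Sep 8, 52 sold [FIFO — oldest first]: 52 @ $3 = $156
Sep 10, 168 sold [FIFO — oldest first]: 48 @ $2 + 120 @ $1 = $216
Sep 12, 59 sold [FIFO — oldest first]: 59 @ $1 = $59
Total COGS = $705 + $156 + $216 + $59 = $1,136
Ending inventory: 73 @ $1 = $73
Check: goods available $1,209 = COGS $1,136 + ending $73

Ending inventory = $73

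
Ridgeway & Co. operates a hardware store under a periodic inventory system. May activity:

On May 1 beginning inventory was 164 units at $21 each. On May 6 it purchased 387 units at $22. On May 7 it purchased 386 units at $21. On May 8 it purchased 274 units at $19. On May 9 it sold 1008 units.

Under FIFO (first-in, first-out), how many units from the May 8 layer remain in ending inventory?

May 9, 1008 sold [FIFO — oldest first]: 164 @ $21 + 387 @ $22 + 386 @ $21 + 71 @ $19 = $21,413
Ending inventory: 203 @ $19 = $3,857
Check: goods available $25,270 = COGS $21,413 + ending $3,857

203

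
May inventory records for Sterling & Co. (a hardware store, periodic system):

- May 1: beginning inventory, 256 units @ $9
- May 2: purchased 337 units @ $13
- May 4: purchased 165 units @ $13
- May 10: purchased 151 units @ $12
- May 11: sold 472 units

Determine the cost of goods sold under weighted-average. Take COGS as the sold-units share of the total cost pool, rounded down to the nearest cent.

COGS = $5,525.87

May 11, sell 472: 472/909 × $10,642.00 → $5,525.87
Ending inventory (cost pool remaining) = $5,116.13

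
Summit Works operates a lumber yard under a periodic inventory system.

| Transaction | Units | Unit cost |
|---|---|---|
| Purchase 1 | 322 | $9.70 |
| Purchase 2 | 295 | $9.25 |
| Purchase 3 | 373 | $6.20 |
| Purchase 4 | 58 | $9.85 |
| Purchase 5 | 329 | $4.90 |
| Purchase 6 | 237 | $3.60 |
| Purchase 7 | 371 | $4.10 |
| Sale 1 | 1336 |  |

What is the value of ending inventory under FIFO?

Ending inventory = $2,575.20

Sale 1 (1336) [FIFO — oldest first]: 322 @ $9.70 + 295 @ $9.25 + 373 @ $6.20 + 58 @ $9.85 + 288 @ $4.90 = $10,147.25
Ending inventory: 41 @ $4.90 + 237 @ $3.60 + 371 @ $4.10 = $2,575.20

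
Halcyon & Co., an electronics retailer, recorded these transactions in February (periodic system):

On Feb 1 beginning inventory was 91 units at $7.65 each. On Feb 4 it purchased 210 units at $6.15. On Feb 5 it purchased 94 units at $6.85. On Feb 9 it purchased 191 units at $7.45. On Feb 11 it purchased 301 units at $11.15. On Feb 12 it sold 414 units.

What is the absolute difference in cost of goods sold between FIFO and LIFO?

$1,424.90

FIFO COGS: 91 @ $7.65 + 210 @ $6.15 + 94 @ $6.85 + 19 @ $7.45 = $2,773.10
LIFO COGS: 301 @ $11.15 + 113 @ $7.45 = $4,198.00
Difference = |$2,773.10 − $4,198.00| = $1,424.90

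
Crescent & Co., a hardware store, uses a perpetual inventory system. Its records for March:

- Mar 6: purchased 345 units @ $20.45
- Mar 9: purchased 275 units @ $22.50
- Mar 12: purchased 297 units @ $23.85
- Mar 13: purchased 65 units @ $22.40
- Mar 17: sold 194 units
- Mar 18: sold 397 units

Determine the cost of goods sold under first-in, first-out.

Mar 17, 194 sold [FIFO — oldest first]: 194 @ $20.45 = $3,967.30
Mar 18, 397 sold [FIFO — oldest first]: 151 @ $20.45 + 246 @ $22.50 = $8,622.95
Total COGS = $3,967.30 + $8,622.95 = $12,590.25
Ending inventory: 29 @ $22.50 + 297 @ $23.85 + 65 @ $22.40 = $9,191.95

COGS = $12,590.25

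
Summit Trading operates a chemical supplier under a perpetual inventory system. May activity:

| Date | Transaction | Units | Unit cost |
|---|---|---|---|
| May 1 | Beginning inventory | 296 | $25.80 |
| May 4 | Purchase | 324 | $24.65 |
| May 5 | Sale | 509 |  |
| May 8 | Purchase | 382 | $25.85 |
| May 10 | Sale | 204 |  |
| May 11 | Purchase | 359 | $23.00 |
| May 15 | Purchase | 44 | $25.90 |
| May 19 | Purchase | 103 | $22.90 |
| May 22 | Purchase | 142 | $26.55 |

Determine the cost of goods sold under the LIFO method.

COGS = $18,033.00

May 5, 509 sold [LIFO — newest first]: 324 @ $24.65 + 185 @ $25.80 = $12,759.60
May 10, 204 sold [LIFO — newest first]: 204 @ $25.85 = $5,273.40
Total COGS = $12,759.60 + $5,273.40 = $18,033.00
Ending inventory: 111 @ $25.80 + 178 @ $25.85 + 359 @ $23.00 + 44 @ $25.90 + 103 @ $22.90 + 142 @ $26.55 = $22,990.50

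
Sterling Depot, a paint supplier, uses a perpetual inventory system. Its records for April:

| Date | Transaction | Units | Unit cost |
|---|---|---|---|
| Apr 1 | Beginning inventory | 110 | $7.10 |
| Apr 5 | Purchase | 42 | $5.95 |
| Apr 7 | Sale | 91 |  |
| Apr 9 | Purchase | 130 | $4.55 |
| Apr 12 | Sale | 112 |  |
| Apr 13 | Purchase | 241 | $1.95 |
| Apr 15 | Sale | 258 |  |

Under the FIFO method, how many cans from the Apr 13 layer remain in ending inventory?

Apr 7, 91 sold [FIFO — oldest first]: 91 @ $7.10 = $646.10
Apr 12, 112 sold [FIFO — oldest first]: 19 @ $7.10 + 42 @ $5.95 + 51 @ $4.55 = $616.85
Apr 15, 258 sold [FIFO — oldest first]: 79 @ $4.55 + 179 @ $1.95 = $708.50
Total COGS = $646.10 + $616.85 + $708.50 = $1,971.45
Ending inventory: 62 @ $1.95 = $120.90

62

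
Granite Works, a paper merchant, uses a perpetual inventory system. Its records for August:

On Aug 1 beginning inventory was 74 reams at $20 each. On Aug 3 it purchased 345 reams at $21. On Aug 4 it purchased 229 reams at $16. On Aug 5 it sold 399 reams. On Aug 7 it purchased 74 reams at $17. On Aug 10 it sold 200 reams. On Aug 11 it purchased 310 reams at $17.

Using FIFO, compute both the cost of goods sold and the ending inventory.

Aug 5, 399 sold [FIFO — oldest first]: 74 @ $20 + 325 @ $21 = $8,305
Aug 10, 200 sold [FIFO — oldest first]: 20 @ $21 + 180 @ $16 = $3,300
Total COGS = $8,305 + $3,300 = $11,605
Ending inventory: 49 @ $16 + 74 @ $17 + 310 @ $17 = $7,312
Check: goods available $18,917 = COGS $11,605 + ending $7,312

COGS = $11,605; ending inventory = $7,312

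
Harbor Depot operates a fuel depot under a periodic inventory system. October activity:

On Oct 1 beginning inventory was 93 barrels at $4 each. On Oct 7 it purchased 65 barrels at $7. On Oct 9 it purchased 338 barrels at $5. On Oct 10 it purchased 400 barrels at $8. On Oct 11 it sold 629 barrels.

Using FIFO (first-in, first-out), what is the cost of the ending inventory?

Ending inventory = $2,136

Oct 11, 629 sold [FIFO — oldest first]: 93 @ $4 + 65 @ $7 + 338 @ $5 + 133 @ $8 = $3,581
Ending inventory: 267 @ $8 = $2,136
Check: goods available $5,717 = COGS $3,581 + ending $2,136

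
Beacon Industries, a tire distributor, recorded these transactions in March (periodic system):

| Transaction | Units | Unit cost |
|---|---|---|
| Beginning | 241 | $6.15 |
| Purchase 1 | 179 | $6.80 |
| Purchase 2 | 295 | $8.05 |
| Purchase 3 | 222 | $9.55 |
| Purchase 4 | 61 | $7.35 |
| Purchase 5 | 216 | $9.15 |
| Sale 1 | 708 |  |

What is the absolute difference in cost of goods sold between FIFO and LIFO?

FIFO COGS: 241 @ $6.15 + 179 @ $6.80 + 288 @ $8.05 = $5,017.75
LIFO COGS: 216 @ $9.15 + 61 @ $7.35 + 222 @ $9.55 + 209 @ $8.05 = $6,227.30
Difference = |$5,017.75 − $6,227.30| = $1,209.55

$1,209.55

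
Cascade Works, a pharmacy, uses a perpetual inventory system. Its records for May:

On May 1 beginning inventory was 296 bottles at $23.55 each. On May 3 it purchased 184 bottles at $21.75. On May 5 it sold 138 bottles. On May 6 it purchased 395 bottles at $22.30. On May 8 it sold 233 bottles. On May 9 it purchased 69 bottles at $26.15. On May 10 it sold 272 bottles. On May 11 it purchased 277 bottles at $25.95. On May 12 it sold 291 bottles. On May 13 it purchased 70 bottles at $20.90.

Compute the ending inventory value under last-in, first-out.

May 5, 138 sold [LIFO — newest first]: 138 @ $21.75 = $3,001.50
May 8, 233 sold [LIFO — newest first]: 233 @ $22.30 = $5,195.90
May 10, 272 sold [LIFO — newest first]: 69 @ $26.15 + 162 @ $22.30 + 41 @ $21.75 = $6,308.70
May 12, 291 sold [LIFO — newest first]: 277 @ $25.95 + 5 @ $21.75 + 9 @ $23.55 = $7,508.85
Total COGS = $3,001.50 + $5,195.90 + $6,308.70 + $7,508.85 = $22,014.95
Ending inventory: 287 @ $23.55 + 70 @ $20.90 = $8,221.85
Check: goods available $30,236.80 = COGS $22,014.95 + ending $8,221.85

Ending inventory = $8,221.85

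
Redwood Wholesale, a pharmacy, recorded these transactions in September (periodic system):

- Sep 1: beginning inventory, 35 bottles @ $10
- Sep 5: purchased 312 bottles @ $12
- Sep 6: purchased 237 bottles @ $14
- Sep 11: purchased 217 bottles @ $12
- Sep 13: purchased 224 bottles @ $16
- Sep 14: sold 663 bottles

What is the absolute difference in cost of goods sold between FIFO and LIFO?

FIFO COGS: 35 @ $10 + 312 @ $12 + 237 @ $14 + 79 @ $12 = $8,360
LIFO COGS: 224 @ $16 + 217 @ $12 + 222 @ $14 = $9,296
Difference = |$8,360 − $9,296| = $936

$936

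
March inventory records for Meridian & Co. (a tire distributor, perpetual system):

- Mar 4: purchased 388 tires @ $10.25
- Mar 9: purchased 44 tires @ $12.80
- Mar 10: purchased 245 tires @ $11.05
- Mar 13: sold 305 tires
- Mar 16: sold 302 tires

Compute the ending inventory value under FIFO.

Mar 13, 305 sold [FIFO — oldest first]: 305 @ $10.25 = $3,126.25
Mar 16, 302 sold [FIFO — oldest first]: 83 @ $10.25 + 44 @ $12.80 + 175 @ $11.05 = $3,347.70
Total COGS = $3,126.25 + $3,347.70 = $6,473.95
Ending inventory: 70 @ $11.05 = $773.50

Ending inventory = $773.50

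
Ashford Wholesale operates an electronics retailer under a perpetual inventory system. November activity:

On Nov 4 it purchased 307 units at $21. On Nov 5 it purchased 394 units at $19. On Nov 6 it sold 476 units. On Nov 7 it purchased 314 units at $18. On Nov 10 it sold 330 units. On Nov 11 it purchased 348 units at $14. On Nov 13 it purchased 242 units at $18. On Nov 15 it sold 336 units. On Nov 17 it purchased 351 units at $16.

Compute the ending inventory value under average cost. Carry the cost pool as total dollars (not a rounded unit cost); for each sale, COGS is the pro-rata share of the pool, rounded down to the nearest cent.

After Nov 4: 307 on hand, pool $6,447.00 (≈ $21.0000 each)
After Nov 5: 701 on hand, pool $13,933.00 (≈ $19.8759 each)
Nov 6, sell 476: 476/701 × $13,933.00 → $9,460.92
After Nov 7: 539 on hand, pool $10,124.08 (≈ $18.7831 each)
Nov 10, sell 330: 330/539 × $10,124.08 → $6,198.41
After Nov 11: 557 on hand, pool $8,797.67 (≈ $15.7947 each)
After Nov 13: 799 on hand, pool $13,153.67 (≈ $16.4627 each)
Nov 15, sell 336: 336/799 × $13,153.67 → $5,531.45
After Nov 17: 814 on hand, pool $13,238.22 (≈ $16.2632 each)
Total COGS = $9,460.92 + $6,198.41 + $5,531.45 = $21,190.78
Ending inventory (cost pool remaining) = $13,238.22
Check: goods available $34,429.00 = COGS $21,190.78 + ending $13,238.22

Ending inventory = $13,238.22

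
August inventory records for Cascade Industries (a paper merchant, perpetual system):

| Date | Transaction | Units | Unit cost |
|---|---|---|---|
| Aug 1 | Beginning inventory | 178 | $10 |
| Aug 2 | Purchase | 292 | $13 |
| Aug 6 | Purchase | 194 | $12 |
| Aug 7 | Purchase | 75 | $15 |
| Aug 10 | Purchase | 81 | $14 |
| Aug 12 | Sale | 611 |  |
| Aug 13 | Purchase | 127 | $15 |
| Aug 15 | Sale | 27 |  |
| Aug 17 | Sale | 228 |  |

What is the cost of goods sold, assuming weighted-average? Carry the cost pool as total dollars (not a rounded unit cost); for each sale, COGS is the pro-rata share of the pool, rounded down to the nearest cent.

COGS = $10,984.30

After Aug 1: 178 on hand, pool $1,780.00 (≈ $10.0000 each)
After Aug 2: 470 on hand, pool $5,576.00 (≈ $11.8638 each)
After Aug 6: 664 on hand, pool $7,904.00 (≈ $11.9036 each)
After Aug 7: 739 on hand, pool $9,029.00 (≈ $12.2179 each)
After Aug 10: 820 on hand, pool $10,163.00 (≈ $12.3939 each)
Aug 12, sell 611: 611/820 × $10,163.00 → $7,572.67
After Aug 13: 336 on hand, pool $4,495.33 (≈ $13.3790 each)
Aug 15, sell 27: 27/336 × $4,495.33 → $361.23
Aug 17, sell 228: 228/309 × $4,134.10 → $3,050.40
Total COGS = $7,572.67 + $361.23 + $3,050.40 = $10,984.30
Ending inventory (cost pool remaining) = $1,083.70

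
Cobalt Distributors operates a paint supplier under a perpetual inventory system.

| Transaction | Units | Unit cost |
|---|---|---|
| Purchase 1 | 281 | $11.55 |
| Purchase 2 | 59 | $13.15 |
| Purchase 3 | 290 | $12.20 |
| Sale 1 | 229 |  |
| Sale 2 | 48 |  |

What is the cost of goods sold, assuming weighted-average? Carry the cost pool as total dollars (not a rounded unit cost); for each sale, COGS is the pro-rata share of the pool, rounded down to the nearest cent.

After Purchase 1: 281 on hand, pool $3,245.55 (≈ $11.5500 each)
After Purchase 2: 340 on hand, pool $4,021.40 (≈ $11.8276 each)
After Purchase 3: 630 on hand, pool $7,559.40 (≈ $11.9990 each)
Sale 1, sell 229: 229/630 × $7,559.40 → $2,747.78
Sale 2, sell 48: 48/401 × $4,811.62 → $575.95
Total COGS = $2,747.78 + $575.95 = $3,323.73
Ending inventory (cost pool remaining) = $4,235.67

COGS = $3,323.73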